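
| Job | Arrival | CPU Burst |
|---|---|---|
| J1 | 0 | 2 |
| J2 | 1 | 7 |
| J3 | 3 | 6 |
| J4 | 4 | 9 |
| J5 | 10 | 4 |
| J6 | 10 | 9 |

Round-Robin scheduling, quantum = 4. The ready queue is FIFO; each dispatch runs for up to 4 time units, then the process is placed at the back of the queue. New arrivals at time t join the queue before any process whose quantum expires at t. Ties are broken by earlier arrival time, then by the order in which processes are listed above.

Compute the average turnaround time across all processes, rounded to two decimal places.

Gantt: | J1 0-2 | J2 2-6 | J3 6-10 | J4 10-14 | J2 14-17 | J5 17-21 | J6 21-25 | J3 25-27 | J4 27-31 | J6 31-35 | J4 35-36 | J6 36-37 |
Completion: J1=2  J2=17  J3=27  J4=36  J5=21  J6=37
Turnaround (C−A): J1=2  J2=16  J3=24  J4=32  J5=11  J6=27
Turnaround times: J1=2, J2=16, J3=24, J4=32, J5=11, J6=27
Average turnaround = (2+16+24+32+11+27) / 6 = 112/6 = 18.67

18.67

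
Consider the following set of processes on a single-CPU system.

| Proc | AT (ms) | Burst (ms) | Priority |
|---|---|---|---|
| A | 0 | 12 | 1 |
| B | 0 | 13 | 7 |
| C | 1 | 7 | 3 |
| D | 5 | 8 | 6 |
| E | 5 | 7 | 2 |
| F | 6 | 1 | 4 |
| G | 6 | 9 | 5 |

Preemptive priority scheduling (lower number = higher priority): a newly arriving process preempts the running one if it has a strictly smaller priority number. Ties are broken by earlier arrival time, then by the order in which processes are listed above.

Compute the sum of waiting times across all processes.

141

Timeline: | A 0-12 | E 12-19 | C 19-26 | F 26-27 | G 27-36 | D 36-44 | B 44-57 |
Completion: A=12  B=57  C=26  D=44  E=19  F=27  G=36
Turnaround (C−A): A=12  B=57  C=25  D=39  E=14  F=21  G=30
Waiting = turnaround − burst: A=0, B=44, C=18, D=31, E=7, F=20, G=21
Total waiting = 0 + 44 + 18 + 31 + 7 + 20 + 21 = 141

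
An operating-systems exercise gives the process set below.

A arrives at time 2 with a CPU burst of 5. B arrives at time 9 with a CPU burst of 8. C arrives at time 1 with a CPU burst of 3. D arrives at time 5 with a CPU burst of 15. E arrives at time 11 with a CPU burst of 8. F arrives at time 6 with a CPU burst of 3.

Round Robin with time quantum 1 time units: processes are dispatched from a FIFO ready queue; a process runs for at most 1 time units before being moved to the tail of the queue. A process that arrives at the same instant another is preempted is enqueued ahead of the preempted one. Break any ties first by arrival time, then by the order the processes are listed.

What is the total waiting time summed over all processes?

81

Schedule: | idle 0-1 | C 1-2 | A 2-3 | C 3-4 | A 4-5 | C 5-6 | D 6-7 | A 7-8 | F 8-9 | D 9-10 | A 10-11 | B 11-12 | F 12-13 | D 13-14 | E 14-15 | A 15-16 | B 16-17 | F 17-18 | D 18-19 | E 19-20 | B 20-21 | D 21-22 | E 22-23 | B 23-24 | D 24-25 | E 25-26 | B 26-27 | D 27-28 | E 28-29 | B 29-30 | D 30-31 | E 31-32 | B 32-33 | D 33-34 | E 34-35 | B 35-36 | D 36-37 | E 37-38 | D 38-43 |
Completion: A=16  B=36  C=6  D=43  E=38  F=18
Turnaround (C−A): A=14  B=27  C=5  D=38  E=27  F=12
Waiting = turnaround − burst: A=9, B=19, C=2, D=23, E=19, F=9
Total waiting = 9 + 19 + 2 + 23 + 19 + 9 = 81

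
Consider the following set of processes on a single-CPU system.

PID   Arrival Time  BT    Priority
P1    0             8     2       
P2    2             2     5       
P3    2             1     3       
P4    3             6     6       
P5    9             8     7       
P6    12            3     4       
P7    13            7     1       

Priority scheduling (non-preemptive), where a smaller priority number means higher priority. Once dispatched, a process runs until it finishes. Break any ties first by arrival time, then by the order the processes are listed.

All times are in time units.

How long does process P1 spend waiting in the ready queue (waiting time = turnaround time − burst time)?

0

Gantt: | P1 0-8 | P3 8-9 | P2 9-11 | P4 11-17 | P7 17-24 | P6 24-27 | P5 27-35 |
Completion: P1=8  P2=11  P3=9  P4=17  P5=35  P6=27  P7=24
Turnaround (C−A): P1=8  P2=9  P3=7  P4=14  P5=26  P6=15  P7=11
Waiting(P1) = turnaround − burst = 8 − 8 = 0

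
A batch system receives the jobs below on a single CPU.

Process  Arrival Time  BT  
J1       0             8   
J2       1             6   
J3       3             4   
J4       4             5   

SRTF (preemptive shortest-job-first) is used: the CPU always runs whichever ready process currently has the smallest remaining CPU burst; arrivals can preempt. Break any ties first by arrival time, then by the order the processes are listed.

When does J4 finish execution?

16

Gantt: | J1 0-1 | J2 1-7 | J3 7-11 | J4 11-16 | J1 16-23 |
Completion: J1=23  J2=7  J3=11  J4=16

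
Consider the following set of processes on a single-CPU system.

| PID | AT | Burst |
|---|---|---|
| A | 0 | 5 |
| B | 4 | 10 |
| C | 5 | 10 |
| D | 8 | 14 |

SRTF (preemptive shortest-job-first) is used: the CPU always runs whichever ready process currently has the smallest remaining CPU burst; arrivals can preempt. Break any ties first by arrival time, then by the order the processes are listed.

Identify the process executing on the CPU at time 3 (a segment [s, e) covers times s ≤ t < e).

Timeline: | A 0-5 | B 5-15 | C 15-25 | D 25-39 |
Completion: A=5  B=15  C=25  D=39
Turnaround (C−A): A=5  B=11  C=20  D=31

A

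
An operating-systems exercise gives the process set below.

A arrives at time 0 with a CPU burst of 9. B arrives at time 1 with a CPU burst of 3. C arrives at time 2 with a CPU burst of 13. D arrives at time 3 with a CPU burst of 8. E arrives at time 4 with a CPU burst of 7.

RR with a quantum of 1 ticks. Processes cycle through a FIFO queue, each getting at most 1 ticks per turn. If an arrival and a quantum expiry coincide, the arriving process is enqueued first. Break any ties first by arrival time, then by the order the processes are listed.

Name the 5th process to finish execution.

C

Timeline: | A 0-1 | B 1-2 | A 2-3 | C 3-4 | B 4-5 | D 5-6 | A 6-7 | E 7-8 | C 8-9 | B 9-10 | D 10-11 | A 11-12 | E 12-13 | C 13-14 | D 14-15 | A 15-16 | E 16-17 | C 17-18 | D 18-19 | A 19-20 | E 20-21 | C 21-22 | D 22-23 | A 23-24 | E 24-25 | C 25-26 | D 26-27 | A 27-28 | E 28-29 | C 29-30 | D 30-31 | A 31-32 | E 32-33 | C 33-34 | D 34-35 | C 35-40 |
Completion: A=32  B=10  C=40  D=35  E=33
Turnaround (C−A): A=32  B=9  C=38  D=32  E=29
Finish order: B → A → E → D → C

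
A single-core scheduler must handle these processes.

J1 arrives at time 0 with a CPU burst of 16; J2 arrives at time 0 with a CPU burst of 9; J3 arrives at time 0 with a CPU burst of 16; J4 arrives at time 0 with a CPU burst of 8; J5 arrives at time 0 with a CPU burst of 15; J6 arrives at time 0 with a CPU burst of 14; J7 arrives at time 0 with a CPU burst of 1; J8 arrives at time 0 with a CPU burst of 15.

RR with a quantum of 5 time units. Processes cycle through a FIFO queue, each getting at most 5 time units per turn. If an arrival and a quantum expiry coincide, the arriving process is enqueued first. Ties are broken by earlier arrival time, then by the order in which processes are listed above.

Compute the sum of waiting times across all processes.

Gantt: | J1 0-5 | J2 5-10 | J3 10-15 | J4 15-20 | J5 20-25 | J6 25-30 | J7 30-31 | J8 31-36 | J1 36-41 | J2 41-45 | J3 45-50 | J4 50-53 | J5 53-58 | J6 58-63 | J8 63-68 | J1 68-73 | J3 73-78 | J5 78-83 | J6 83-87 | J8 87-92 | J1 92-93 | J3 93-94 |
Completion: J1=93  J2=45  J3=94  J4=53  J5=83  J6=87  J7=31  J8=92
Waiting = turnaround − burst: J1=77, J2=36, J3=78, J4=45, J5=68, J6=73, J7=30, J8=77
Total waiting = 77 + 36 + 78 + 45 + 68 + 73 + 30 + 77 = 484

484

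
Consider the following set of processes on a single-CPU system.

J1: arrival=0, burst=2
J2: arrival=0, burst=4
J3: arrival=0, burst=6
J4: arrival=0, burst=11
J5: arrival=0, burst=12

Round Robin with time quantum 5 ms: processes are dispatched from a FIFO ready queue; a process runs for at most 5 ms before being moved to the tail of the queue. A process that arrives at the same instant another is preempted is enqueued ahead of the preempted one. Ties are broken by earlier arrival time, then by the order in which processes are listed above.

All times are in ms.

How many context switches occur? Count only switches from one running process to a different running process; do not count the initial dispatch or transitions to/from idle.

Gantt: | J1 0-2 | J2 2-6 | J3 6-11 | J4 11-16 | J5 16-21 | J3 21-22 | J4 22-27 | J5 27-32 | J4 32-33 | J5 33-35 |
Completion: J1=2  J2=6  J3=22  J4=33  J5=35

9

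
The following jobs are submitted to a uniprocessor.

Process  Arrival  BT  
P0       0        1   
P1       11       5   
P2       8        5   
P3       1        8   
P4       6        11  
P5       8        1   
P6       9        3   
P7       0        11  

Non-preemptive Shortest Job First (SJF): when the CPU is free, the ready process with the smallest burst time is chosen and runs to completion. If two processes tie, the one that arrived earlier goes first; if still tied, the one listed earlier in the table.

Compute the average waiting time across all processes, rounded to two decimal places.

8.13

Schedule: | P0 0-1 | P3 1-9 | P5 9-10 | P6 10-13 | P2 13-18 | P1 18-23 | P7 23-34 | P4 34-45 |
Completion: P0=1  P1=23  P2=18  P3=9  P4=45  P5=10  P6=13  P7=34
Turnaround (C−A): P0=1  P1=12  P2=10  P3=8  P4=39  P5=2  P6=4  P7=34
Waiting times: P0=0, P1=7, P2=5, P3=0, P4=28, P5=1, P6=1, P7=23
Average waiting = (0+7+5+0+28+1+1+23) / 8 = 65/8 = 8.13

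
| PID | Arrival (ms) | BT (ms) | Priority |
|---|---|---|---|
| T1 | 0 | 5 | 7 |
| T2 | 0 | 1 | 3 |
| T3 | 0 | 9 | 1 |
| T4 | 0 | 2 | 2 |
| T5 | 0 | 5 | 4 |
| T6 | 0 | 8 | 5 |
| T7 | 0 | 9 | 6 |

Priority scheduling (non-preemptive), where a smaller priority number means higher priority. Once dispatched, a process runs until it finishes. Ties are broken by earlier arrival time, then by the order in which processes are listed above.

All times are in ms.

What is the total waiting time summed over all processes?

108

Timeline: | T3 0-9 | T4 9-11 | T2 11-12 | T5 12-17 | T6 17-25 | T7 25-34 | T1 34-39 |
Completion: T1=39  T2=12  T3=9  T4=11  T5=17  T6=25  T7=34
Waiting = turnaround − burst: T1=34, T2=11, T3=0, T4=9, T5=12, T6=17, T7=25
Total waiting = 34 + 11 + 0 + 9 + 12 + 17 + 25 = 108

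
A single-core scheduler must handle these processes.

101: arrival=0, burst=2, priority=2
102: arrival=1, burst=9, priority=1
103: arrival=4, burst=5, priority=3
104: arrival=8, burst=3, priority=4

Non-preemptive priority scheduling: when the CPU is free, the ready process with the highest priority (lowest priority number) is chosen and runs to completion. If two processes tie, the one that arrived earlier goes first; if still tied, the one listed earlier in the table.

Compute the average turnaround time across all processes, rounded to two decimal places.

Schedule: | 101 0-2 | 102 2-11 | 103 11-16 | 104 16-19 |
Completion: 101=2  102=11  103=16  104=19
Turnaround (C−A): 101=2  102=10  103=12  104=11
Turnaround times: 101=2, 102=10, 103=12, 104=11
Average turnaround = (2+10+12+11) / 4 = 35/4 = 8.75

8.75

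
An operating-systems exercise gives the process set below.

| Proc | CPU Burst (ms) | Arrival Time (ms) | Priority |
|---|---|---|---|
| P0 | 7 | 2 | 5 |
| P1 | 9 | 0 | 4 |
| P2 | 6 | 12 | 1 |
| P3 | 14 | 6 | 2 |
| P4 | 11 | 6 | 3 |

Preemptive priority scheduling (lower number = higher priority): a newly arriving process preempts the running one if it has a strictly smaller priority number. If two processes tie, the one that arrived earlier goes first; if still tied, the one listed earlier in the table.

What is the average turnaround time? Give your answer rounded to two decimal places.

28.40

Gantt: | P1 0-6 | P3 6-12 | P2 12-18 | P3 18-26 | P4 26-37 | P1 37-40 | P0 40-47 |
Completion: P0=47  P1=40  P2=18  P3=26  P4=37
Turnaround times: P0=45, P1=40, P2=6, P3=20, P4=31
Average turnaround = (45+40+6+20+31) / 5 = 142/5 = 28.40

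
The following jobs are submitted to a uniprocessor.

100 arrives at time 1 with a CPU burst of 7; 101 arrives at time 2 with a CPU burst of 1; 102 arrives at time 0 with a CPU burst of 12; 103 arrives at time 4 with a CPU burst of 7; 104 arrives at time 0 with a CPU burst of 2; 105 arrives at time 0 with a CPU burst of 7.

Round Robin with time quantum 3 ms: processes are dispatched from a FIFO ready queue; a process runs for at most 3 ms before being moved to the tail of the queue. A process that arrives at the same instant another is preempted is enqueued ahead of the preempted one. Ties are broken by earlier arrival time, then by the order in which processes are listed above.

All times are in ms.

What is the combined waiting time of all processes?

108

Gantt: | 102 0-3 | 104 3-5 | 105 5-8 | 100 8-11 | 101 11-12 | 102 12-15 | 103 15-18 | 105 18-21 | 100 21-24 | 102 24-27 | 103 27-30 | 105 30-31 | 100 31-32 | 102 32-35 | 103 35-36 |
Completion: 100=32  101=12  102=35  103=36  104=5  105=31
Waiting = turnaround − burst: 100=24, 101=9, 102=23, 103=25, 104=3, 105=24
Total waiting = 24 + 9 + 23 + 25 + 3 + 24 = 108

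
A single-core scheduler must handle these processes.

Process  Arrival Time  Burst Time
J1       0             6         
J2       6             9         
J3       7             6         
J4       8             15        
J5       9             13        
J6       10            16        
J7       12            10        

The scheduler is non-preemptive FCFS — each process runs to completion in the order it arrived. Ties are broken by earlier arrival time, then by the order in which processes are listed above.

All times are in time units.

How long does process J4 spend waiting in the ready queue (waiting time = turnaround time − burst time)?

13

Schedule: | J1 0-6 | J2 6-15 | J3 15-21 | J4 21-36 | J5 36-49 | J6 49-65 | J7 65-75 |
Completion: J1=6  J2=15  J3=21  J4=36  J5=49  J6=65  J7=75
Turnaround (C−A): J1=6  J2=9  J3=14  J4=28  J5=40  J6=55  J7=63
Waiting(J4) = turnaround − burst = 28 − 15 = 13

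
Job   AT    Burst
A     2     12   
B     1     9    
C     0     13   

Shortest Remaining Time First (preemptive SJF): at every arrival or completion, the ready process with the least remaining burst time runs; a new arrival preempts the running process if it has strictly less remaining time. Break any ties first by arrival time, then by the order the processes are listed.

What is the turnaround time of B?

9

Schedule: | C 0-1 | B 1-10 | C 10-22 | A 22-34 |
Completion: A=34  B=10  C=22
Turnaround(B) = completion − arrival = 10 − 1 = 9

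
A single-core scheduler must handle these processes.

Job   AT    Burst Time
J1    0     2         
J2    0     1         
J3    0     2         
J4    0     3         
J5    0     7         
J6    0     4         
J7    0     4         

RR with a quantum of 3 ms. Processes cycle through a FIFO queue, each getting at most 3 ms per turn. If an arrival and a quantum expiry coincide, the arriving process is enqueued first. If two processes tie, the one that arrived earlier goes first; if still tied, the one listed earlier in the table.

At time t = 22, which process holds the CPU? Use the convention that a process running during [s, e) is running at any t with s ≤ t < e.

J5

Gantt: | J1 0-2 | J2 2-3 | J3 3-5 | J4 5-8 | J5 8-11 | J6 11-14 | J7 14-17 | J5 17-20 | J6 20-21 | J7 21-22 | J5 22-23 |
Completion: J1=2  J2=3  J3=5  J4=8  J5=23  J6=21  J7=22
Turnaround (C−A): J1=2  J2=3  J3=5  J4=8  J5=23  J6=21  J7=22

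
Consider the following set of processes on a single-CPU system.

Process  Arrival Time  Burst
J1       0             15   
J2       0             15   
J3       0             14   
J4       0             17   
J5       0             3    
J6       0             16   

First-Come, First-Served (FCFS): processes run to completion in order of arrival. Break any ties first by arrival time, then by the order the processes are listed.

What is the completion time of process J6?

Gantt: | J1 0-15 | J2 15-30 | J3 30-44 | J4 44-61 | J5 61-64 | J6 64-80 |
Completion: J1=15  J2=30  J3=44  J4=61  J5=64  J6=80

80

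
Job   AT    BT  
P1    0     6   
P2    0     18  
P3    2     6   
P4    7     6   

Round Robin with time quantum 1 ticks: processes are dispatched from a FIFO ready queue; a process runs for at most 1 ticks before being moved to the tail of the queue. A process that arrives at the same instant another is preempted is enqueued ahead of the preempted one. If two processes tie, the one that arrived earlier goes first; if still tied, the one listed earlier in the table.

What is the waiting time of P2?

18

Timeline: | P1 0-1 | P2 1-2 | P1 2-3 | P3 3-4 | P2 4-5 | P1 5-6 | P3 6-7 | P2 7-8 | P1 8-9 | P4 9-10 | P3 10-11 | P2 11-12 | P1 12-13 | P4 13-14 | P3 14-15 | P2 15-16 | P1 16-17 | P4 17-18 | P3 18-19 | P2 19-20 | P4 20-21 | P3 21-22 | P2 22-23 | P4 23-24 | P2 24-25 | P4 25-26 | P2 26-36 |
Completion: P1=17  P2=36  P3=22  P4=26
Waiting(P2) = turnaround − burst = 36 − 18 = 18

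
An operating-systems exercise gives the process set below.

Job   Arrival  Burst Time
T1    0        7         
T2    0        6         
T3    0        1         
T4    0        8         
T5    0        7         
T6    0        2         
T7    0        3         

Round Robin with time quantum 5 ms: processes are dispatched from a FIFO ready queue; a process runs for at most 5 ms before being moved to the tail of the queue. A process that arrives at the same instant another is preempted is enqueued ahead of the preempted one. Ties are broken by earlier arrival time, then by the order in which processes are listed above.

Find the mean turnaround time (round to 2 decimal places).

26.14

Gantt: | T1 0-5 | T2 5-10 | T3 10-11 | T4 11-16 | T5 16-21 | T6 21-23 | T7 23-26 | T1 26-28 | T2 28-29 | T4 29-32 | T5 32-34 |
Completion: T1=28  T2=29  T3=11  T4=32  T5=34  T6=23  T7=26
Turnaround times: T1=28, T2=29, T3=11, T4=32, T5=34, T6=23, T7=26
Average turnaround = (28+29+11+32+34+23+26) / 7 = 183/7 = 26.14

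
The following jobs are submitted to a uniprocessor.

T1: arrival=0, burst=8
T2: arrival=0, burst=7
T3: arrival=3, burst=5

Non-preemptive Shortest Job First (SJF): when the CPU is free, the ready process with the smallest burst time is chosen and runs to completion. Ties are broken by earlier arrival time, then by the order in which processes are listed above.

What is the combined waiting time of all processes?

Timeline: | T2 0-7 | T3 7-12 | T1 12-20 |
Completion: T1=20  T2=7  T3=12
Turnaround (C−A): T1=20  T2=7  T3=9
Waiting = turnaround − burst: T1=12, T2=0, T3=4
Total waiting = 12 + 0 + 4 = 16

16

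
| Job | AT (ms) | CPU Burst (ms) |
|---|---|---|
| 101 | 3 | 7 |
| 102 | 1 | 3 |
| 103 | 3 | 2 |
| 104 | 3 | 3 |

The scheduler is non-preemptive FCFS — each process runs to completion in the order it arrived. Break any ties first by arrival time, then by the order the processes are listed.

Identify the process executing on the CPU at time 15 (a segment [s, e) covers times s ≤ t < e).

Timeline: | idle 0-1 | 102 1-4 | 101 4-11 | 103 11-13 | 104 13-16 |
Completion: 101=11  102=4  103=13  104=16
Turnaround (C−A): 101=8  102=3  103=10  104=13

104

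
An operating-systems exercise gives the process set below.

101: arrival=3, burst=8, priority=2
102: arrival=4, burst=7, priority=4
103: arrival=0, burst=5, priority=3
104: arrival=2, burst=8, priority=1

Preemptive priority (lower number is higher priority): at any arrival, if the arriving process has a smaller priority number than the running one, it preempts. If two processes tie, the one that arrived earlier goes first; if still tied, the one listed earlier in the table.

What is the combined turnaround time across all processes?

68

Timeline: | 103 0-2 | 104 2-10 | 101 10-18 | 103 18-21 | 102 21-28 |
Completion: 101=18  102=28  103=21  104=10
Turnaround (C−A): 101=15  102=24  103=21  104=8
Turnaround = completion − arrival: 101=15, 102=24, 103=21, 104=8
Total turnaround = 15 + 24 + 21 + 8 = 68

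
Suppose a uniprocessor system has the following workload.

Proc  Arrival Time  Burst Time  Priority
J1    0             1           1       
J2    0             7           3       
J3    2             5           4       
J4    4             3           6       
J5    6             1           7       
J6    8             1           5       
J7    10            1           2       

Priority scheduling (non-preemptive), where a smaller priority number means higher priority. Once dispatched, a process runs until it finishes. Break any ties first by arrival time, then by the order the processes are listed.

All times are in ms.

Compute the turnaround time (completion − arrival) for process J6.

7

Gantt: | J1 0-1 | J2 1-8 | J3 8-13 | J7 13-14 | J6 14-15 | J4 15-18 | J5 18-19 |
Completion: J1=1  J2=8  J3=13  J4=18  J5=19  J6=15  J7=14
Turnaround(J6) = completion − arrival = 15 − 8 = 7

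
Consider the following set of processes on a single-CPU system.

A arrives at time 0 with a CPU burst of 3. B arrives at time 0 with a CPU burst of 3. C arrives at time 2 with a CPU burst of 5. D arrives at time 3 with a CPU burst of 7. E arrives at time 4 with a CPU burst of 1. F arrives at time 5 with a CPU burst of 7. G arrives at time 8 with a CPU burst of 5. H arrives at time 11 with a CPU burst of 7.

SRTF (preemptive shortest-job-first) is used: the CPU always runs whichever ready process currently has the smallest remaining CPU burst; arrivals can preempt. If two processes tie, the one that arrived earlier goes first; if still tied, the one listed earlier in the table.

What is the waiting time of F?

19

Gantt: | A 0-3 | B 3-4 | E 4-5 | B 5-7 | C 7-12 | G 12-17 | D 17-24 | F 24-31 | H 31-38 |
Completion: A=3  B=7  C=12  D=24  E=5  F=31  G=17  H=38
Turnaround (C−A): A=3  B=7  C=10  D=21  E=1  F=26  G=9  H=27
Waiting(F) = turnaround − burst = 26 − 7 = 19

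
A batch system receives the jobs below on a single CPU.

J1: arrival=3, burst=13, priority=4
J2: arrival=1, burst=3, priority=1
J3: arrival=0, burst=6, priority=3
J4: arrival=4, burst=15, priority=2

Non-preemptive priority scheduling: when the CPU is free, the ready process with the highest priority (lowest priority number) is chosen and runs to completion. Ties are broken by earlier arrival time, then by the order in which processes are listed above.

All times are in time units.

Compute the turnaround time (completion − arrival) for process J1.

Gantt: | J3 0-6 | J2 6-9 | J4 9-24 | J1 24-37 |
Completion: J1=37  J2=9  J3=6  J4=24
Turnaround(J1) = completion − arrival = 37 − 3 = 34

34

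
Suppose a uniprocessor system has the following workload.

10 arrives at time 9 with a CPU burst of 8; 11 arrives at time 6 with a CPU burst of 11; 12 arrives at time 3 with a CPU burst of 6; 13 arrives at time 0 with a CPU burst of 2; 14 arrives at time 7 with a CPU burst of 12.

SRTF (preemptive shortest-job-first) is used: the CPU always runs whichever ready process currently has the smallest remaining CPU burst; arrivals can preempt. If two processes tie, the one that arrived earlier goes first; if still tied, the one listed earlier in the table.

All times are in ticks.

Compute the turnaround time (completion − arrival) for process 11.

22

Timeline: | 13 0-2 | idle 2-3 | 12 3-9 | 10 9-17 | 11 17-28 | 14 28-40 |
Completion: 10=17  11=28  12=9  13=2  14=40
Turnaround (C−A): 10=8  11=22  12=6  13=2  14=33
Turnaround(11) = completion − arrival = 28 − 6 = 22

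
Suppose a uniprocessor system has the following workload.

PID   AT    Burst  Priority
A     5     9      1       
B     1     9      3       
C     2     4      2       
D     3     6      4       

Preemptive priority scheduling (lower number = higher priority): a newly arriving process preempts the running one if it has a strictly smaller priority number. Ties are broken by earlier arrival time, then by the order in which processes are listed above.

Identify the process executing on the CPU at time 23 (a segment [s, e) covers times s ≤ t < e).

D

Timeline: | idle 0-1 | B 1-2 | C 2-5 | A 5-14 | C 14-15 | B 15-23 | D 23-29 |
Completion: A=14  B=23  C=15  D=29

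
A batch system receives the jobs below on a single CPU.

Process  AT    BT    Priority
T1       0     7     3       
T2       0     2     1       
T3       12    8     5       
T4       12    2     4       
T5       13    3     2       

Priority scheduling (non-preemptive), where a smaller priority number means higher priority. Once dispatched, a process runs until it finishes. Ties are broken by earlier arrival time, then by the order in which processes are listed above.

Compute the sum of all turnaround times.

Schedule: | T2 0-2 | T1 2-9 | idle 9-12 | T4 12-14 | T5 14-17 | T3 17-25 |
Completion: T1=9  T2=2  T3=25  T4=14  T5=17
Turnaround (C−A): T1=9  T2=2  T3=13  T4=2  T5=4
Turnaround = completion − arrival: T1=9, T2=2, T3=13, T4=2, T5=4
Total turnaround = 9 + 2 + 13 + 2 + 4 = 30

30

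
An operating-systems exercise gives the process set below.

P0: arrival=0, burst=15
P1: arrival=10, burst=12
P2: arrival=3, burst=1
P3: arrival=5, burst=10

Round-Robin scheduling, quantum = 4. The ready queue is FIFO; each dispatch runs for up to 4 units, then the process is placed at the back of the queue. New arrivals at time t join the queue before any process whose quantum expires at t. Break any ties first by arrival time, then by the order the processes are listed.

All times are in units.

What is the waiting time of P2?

Schedule: | P0 0-4 | P2 4-5 | P0 5-9 | P3 9-13 | P0 13-17 | P1 17-21 | P3 21-25 | P0 25-28 | P1 28-32 | P3 32-34 | P1 34-38 |
Completion: P0=28  P1=38  P2=5  P3=34
Waiting(P2) = turnaround − burst = 2 − 1 = 1

1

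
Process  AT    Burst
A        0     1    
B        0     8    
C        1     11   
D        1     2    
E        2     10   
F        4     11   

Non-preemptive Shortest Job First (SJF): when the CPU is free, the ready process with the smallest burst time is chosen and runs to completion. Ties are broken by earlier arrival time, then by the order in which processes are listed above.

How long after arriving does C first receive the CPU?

20

Gantt: | A 0-1 | D 1-3 | B 3-11 | E 11-21 | C 21-32 | F 32-43 |
Completion: A=1  B=11  C=32  D=3  E=21  F=43
Response(C) = first start − arrival = 21 − 1 = 20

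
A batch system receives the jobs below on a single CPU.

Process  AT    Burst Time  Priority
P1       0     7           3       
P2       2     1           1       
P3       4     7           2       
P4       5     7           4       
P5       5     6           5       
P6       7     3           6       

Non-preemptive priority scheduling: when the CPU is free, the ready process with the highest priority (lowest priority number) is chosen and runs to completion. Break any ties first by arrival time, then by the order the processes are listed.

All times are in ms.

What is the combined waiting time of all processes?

57

Gantt: | P1 0-7 | P2 7-8 | P3 8-15 | P4 15-22 | P5 22-28 | P6 28-31 |
Completion: P1=7  P2=8  P3=15  P4=22  P5=28  P6=31
Waiting = turnaround − burst: P1=0, P2=5, P3=4, P4=10, P5=17, P6=21
Total waiting = 0 + 5 + 4 + 10 + 17 + 21 = 57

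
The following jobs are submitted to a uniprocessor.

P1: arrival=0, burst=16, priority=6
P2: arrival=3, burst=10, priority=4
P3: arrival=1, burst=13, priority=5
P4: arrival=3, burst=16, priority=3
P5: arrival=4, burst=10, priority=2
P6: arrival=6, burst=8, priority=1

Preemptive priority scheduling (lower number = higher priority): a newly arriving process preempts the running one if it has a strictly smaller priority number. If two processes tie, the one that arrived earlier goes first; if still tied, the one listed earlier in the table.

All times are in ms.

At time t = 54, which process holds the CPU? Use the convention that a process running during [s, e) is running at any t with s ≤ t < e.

Schedule: | P1 0-1 | P3 1-3 | P4 3-4 | P5 4-6 | P6 6-14 | P5 14-22 | P4 22-37 | P2 37-47 | P3 47-58 | P1 58-73 |
Completion: P1=73  P2=47  P3=58  P4=37  P5=22  P6=14
Turnaround (C−A): P1=73  P2=44  P3=57  P4=34  P5=18  P6=8

P3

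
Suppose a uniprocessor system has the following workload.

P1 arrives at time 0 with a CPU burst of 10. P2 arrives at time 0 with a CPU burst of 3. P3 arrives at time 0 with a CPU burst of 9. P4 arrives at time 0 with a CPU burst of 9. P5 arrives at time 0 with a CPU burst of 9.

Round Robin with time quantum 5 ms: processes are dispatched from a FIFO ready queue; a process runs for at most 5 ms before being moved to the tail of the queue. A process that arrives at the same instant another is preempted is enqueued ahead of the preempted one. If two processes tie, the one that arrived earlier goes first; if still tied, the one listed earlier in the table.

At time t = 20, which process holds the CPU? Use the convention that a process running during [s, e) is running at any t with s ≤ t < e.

Schedule: | P1 0-5 | P2 5-8 | P3 8-13 | P4 13-18 | P5 18-23 | P1 23-28 | P3 28-32 | P4 32-36 | P5 36-40 |
Completion: P1=28  P2=8  P3=32  P4=36  P5=40
Turnaround (C−A): P1=28  P2=8  P3=32  P4=36  P5=40

P5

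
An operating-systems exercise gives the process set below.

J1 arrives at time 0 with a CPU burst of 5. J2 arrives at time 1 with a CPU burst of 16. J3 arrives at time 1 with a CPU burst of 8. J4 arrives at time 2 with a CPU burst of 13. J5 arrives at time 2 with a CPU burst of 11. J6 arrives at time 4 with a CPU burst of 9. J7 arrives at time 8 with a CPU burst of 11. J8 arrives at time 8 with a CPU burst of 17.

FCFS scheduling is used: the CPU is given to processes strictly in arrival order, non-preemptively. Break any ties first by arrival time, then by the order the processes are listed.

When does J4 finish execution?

Schedule: | J1 0-5 | J2 5-21 | J3 21-29 | J4 29-42 | J5 42-53 | J6 53-62 | J7 62-73 | J8 73-90 |
Completion: J1=5  J2=21  J3=29  J4=42  J5=53  J6=62  J7=73  J8=90
Turnaround (C−A): J1=5  J2=20  J3=28  J4=40  J5=51  J6=58  J7=65  J8=82

42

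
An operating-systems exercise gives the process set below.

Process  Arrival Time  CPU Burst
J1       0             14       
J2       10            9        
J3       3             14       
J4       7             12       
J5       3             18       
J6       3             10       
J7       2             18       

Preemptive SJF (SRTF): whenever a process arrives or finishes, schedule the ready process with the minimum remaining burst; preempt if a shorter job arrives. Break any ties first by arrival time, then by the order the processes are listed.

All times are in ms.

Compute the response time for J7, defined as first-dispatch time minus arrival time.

57

Gantt: | J1 0-3 | J6 3-13 | J2 13-22 | J1 22-33 | J4 33-45 | J3 45-59 | J7 59-77 | J5 77-95 |
Completion: J1=33  J2=22  J3=59  J4=45  J5=95  J6=13  J7=77
Response(J7) = first start − arrival = 59 − 2 = 57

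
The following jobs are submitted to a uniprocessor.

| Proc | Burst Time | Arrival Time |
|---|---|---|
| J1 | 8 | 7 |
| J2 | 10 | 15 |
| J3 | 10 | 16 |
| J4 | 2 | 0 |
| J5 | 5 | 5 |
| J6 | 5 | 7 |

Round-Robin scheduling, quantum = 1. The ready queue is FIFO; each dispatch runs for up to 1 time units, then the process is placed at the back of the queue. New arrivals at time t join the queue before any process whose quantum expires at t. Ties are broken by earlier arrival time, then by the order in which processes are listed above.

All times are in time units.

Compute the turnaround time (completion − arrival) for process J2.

27

Timeline: | J4 0-2 | idle 2-5 | J5 5-7 | J1 7-8 | J6 8-9 | J5 9-10 | J1 10-11 | J6 11-12 | J5 12-13 | J1 13-14 | J6 14-15 | J5 15-16 | J1 16-17 | J2 17-18 | J6 18-19 | J3 19-20 | J1 20-21 | J2 21-22 | J6 22-23 | J3 23-24 | J1 24-25 | J2 25-26 | J3 26-27 | J1 27-28 | J2 28-29 | J3 29-30 | J1 30-31 | J2 31-32 | J3 32-33 | J2 33-34 | J3 34-35 | J2 35-36 | J3 36-37 | J2 37-38 | J3 38-39 | J2 39-40 | J3 40-41 | J2 41-42 | J3 42-43 |
Completion: J1=31  J2=42  J3=43  J4=2  J5=16  J6=23
Turnaround(J2) = completion − arrival = 42 − 15 = 27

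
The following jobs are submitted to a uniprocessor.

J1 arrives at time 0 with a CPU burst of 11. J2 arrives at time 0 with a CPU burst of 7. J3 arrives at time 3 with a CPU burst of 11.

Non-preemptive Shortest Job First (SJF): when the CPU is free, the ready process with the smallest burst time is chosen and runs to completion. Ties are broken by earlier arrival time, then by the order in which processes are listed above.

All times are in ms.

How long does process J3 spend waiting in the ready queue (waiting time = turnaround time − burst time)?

15

Schedule: | J2 0-7 | J1 7-18 | J3 18-29 |
Completion: J1=18  J2=7  J3=29
Turnaround (C−A): J1=18  J2=7  J3=26
Waiting(J3) = turnaround − burst = 26 − 11 = 15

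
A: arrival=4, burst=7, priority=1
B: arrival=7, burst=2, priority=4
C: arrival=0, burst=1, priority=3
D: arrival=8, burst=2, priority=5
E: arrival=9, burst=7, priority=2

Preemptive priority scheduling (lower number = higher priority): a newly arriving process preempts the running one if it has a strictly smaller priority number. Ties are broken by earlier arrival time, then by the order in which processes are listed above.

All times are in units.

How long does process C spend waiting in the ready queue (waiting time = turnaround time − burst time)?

0

Gantt: | C 0-1 | idle 1-4 | A 4-11 | E 11-18 | B 18-20 | D 20-22 |
Completion: A=11  B=20  C=1  D=22  E=18
Turnaround (C−A): A=7  B=13  C=1  D=14  E=9
Waiting(C) = turnaround − burst = 1 − 1 = 0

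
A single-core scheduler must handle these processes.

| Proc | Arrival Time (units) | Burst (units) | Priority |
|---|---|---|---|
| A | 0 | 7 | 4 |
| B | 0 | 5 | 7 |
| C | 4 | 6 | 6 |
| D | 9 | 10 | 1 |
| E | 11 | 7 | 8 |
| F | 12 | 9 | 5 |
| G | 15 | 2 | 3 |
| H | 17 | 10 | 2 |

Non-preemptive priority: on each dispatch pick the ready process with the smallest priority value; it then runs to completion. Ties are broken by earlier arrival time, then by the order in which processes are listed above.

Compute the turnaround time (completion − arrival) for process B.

49

Gantt: | A 0-7 | C 7-13 | D 13-23 | H 23-33 | G 33-35 | F 35-44 | B 44-49 | E 49-56 |
Completion: A=7  B=49  C=13  D=23  E=56  F=44  G=35  H=33
Turnaround (C−A): A=7  B=49  C=9  D=14  E=45  F=32  G=20  H=16
Turnaround(B) = completion − arrival = 49 − 0 = 49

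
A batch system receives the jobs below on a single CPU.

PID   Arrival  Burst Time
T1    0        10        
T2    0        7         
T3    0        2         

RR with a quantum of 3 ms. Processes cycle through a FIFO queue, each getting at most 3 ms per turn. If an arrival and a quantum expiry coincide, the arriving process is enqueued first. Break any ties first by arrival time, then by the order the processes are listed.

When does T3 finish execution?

Timeline: | T1 0-3 | T2 3-6 | T3 6-8 | T1 8-11 | T2 11-14 | T1 14-17 | T2 17-18 | T1 18-19 |
Completion: T1=19  T2=18  T3=8
Turnaround (C−A): T1=19  T2=18  T3=8

8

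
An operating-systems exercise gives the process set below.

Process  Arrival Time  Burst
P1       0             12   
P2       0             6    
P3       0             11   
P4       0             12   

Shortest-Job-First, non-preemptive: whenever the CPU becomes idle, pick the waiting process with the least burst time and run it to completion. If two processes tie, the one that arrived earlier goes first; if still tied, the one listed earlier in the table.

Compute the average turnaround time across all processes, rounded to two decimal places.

Timeline: | P2 0-6 | P3 6-17 | P1 17-29 | P4 29-41 |
Completion: P1=29  P2=6  P3=17  P4=41
Turnaround (C−A): P1=29  P2=6  P3=17  P4=41
Turnaround times: P1=29, P2=6, P3=17, P4=41
Average turnaround = (29+6+17+41) / 4 = 93/4 = 23.25

23.25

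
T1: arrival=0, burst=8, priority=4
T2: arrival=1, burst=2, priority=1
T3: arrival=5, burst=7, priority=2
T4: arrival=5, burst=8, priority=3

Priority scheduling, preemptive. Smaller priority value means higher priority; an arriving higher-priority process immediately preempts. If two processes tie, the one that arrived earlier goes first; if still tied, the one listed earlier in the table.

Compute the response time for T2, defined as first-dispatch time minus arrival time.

0

Gantt: | T1 0-1 | T2 1-3 | T1 3-5 | T3 5-12 | T4 12-20 | T1 20-25 |
Completion: T1=25  T2=3  T3=12  T4=20
Response(T2) = first start − arrival = 1 − 1 = 0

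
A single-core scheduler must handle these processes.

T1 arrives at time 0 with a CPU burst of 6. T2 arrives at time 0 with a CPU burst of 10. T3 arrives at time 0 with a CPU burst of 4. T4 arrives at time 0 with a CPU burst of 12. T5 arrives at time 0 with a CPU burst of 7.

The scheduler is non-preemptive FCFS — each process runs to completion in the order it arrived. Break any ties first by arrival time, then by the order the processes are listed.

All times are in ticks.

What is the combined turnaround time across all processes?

113

Schedule: | T1 0-6 | T2 6-16 | T3 16-20 | T4 20-32 | T5 32-39 |
Completion: T1=6  T2=16  T3=20  T4=32  T5=39
Turnaround (C−A): T1=6  T2=16  T3=20  T4=32  T5=39
Turnaround = completion − arrival: T1=6, T2=16, T3=20, T4=32, T5=39
Total turnaround = 6 + 16 + 20 + 32 + 39 = 113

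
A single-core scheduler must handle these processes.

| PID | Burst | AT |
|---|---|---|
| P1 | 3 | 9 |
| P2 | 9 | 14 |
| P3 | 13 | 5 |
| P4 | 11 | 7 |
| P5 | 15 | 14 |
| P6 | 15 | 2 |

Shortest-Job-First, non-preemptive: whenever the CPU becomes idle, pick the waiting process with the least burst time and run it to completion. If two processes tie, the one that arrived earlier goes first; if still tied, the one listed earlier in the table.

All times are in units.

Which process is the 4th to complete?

Timeline: | idle 0-2 | P6 2-17 | P1 17-20 | P2 20-29 | P4 29-40 | P3 40-53 | P5 53-68 |
Completion: P1=20  P2=29  P3=53  P4=40  P5=68  P6=17
Turnaround (C−A): P1=11  P2=15  P3=48  P4=33  P5=54  P6=15
Finish order: P6 → P1 → P2 → P4 → P3 → P5

P4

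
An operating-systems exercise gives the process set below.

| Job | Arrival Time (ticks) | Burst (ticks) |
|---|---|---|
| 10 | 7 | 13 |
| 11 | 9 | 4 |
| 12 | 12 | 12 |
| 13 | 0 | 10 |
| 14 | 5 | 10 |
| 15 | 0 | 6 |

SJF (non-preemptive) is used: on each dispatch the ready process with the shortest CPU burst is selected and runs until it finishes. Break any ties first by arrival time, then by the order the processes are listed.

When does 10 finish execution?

55

Timeline: | 15 0-6 | 13 6-16 | 11 16-20 | 14 20-30 | 12 30-42 | 10 42-55 |
Completion: 10=55  11=20  12=42  13=16  14=30  15=6
Turnaround (C−A): 10=48  11=11  12=30  13=16  14=25  15=6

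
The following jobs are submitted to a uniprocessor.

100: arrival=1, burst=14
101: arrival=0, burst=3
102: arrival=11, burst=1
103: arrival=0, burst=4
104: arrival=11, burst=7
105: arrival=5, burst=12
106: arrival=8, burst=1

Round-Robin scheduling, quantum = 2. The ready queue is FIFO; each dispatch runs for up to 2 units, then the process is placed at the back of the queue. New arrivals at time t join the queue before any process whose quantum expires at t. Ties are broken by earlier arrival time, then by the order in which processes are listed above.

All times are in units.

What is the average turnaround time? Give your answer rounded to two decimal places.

Timeline: | 101 0-2 | 103 2-4 | 100 4-6 | 101 6-7 | 103 7-9 | 105 9-11 | 100 11-13 | 106 13-14 | 102 14-15 | 104 15-17 | 105 17-19 | 100 19-21 | 104 21-23 | 105 23-25 | 100 25-27 | 104 27-29 | 105 29-31 | 100 31-33 | 104 33-34 | 105 34-36 | 100 36-38 | 105 38-40 | 100 40-42 |
Completion: 100=42  101=7  102=15  103=9  104=34  105=40  106=14
Turnaround (C−A): 100=41  101=7  102=4  103=9  104=23  105=35  106=6
Turnaround times: 100=41, 101=7, 102=4, 103=9, 104=23, 105=35, 106=6
Average turnaround = (41+7+4+9+23+35+6) / 7 = 125/7 = 17.86

17.86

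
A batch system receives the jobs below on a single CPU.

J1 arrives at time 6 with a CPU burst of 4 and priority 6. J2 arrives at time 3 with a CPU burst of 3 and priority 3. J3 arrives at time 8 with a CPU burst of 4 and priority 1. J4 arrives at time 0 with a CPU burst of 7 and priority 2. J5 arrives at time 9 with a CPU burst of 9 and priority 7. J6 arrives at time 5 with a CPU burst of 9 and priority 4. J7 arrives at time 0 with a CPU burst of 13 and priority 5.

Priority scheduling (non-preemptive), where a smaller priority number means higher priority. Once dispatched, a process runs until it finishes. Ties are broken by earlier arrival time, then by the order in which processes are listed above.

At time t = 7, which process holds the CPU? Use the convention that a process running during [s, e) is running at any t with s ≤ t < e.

Schedule: | J4 0-7 | J2 7-10 | J3 10-14 | J6 14-23 | J7 23-36 | J1 36-40 | J5 40-49 |
Completion: J1=40  J2=10  J3=14  J4=7  J5=49  J6=23  J7=36
Turnaround (C−A): J1=34  J2=7  J3=6  J4=7  J5=40  J6=18  J7=36

J2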